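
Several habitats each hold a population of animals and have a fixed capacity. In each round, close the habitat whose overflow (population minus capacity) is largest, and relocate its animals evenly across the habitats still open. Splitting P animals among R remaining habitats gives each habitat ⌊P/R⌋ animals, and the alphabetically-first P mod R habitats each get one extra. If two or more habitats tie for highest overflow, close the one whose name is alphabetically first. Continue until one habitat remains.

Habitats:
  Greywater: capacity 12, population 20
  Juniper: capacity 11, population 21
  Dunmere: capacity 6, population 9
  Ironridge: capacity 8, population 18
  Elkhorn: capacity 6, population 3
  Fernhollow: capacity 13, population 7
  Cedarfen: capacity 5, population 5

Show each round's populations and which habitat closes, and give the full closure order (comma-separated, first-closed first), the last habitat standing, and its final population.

Round 1: Cedarfen=5 Dunmere=9 Elkhorn=3 Fernhollow=7 Greywater=20 Ironridge=18 Juniper=21 → close Ironridge (overflow 10)
  18÷6 = 3 each, +1 to first 0
Round 2: Cedarfen=8 Dunmere=12 Elkhorn=6 Fernhollow=10 Greywater=23 Juniper=24 → close Juniper (overflow 13)
  24÷5 = 4 each, +1 to first 4
Round 3: Cedarfen=13 Dunmere=17 Elkhorn=11 Fernhollow=15 Greywater=27 → close Greywater (overflow 15)
  27÷4 = 6 each, +1 to first 3
Round 4: Cedarfen=20 Dunmere=24 Elkhorn=18 Fernhollow=21 → close Dunmere (overflow 18)
  24÷3 = 8 each, +1 to first 0
Round 5: Cedarfen=28 Elkhorn=26 Fernhollow=29 → close Cedarfen (overflow 23)
  28÷2 = 14 each, +1 to first 0
Round 6: Elkhorn=40 Fernhollow=43 → close Elkhorn (overflow 34)
  40÷1 = 40 each, +1 to first 0

Closure order: Ironridge, Juniper, Greywater, Dunmere, Cedarfen, Elkhorn
Last habitat: Fernhollow with 83 animals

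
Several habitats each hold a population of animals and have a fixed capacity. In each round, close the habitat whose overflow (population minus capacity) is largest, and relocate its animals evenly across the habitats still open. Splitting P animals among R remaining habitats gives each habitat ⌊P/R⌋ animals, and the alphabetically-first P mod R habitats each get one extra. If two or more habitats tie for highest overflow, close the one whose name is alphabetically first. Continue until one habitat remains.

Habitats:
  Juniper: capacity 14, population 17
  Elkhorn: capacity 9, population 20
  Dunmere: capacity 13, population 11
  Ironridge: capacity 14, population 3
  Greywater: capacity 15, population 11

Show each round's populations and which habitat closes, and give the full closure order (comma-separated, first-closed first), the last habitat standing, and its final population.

Round 1: Dunmere=11 Elkhorn=20 Greywater=11 Ironridge=3 Juniper=17 → close Elkhorn (overflow 11)
  20÷4 = 5 each, +1 to first 0
Round 2: Dunmere=16 Greywater=16 Ironridge=8 Juniper=22 → close Juniper (overflow 8)
  22÷3 = 7 each, +1 to first 1
Round 3: Dunmere=24 Greywater=23 Ironridge=15 → close Dunmere (overflow 11)
  24÷2 = 12 each, +1 to first 0
Round 4: Greywater=35 Ironridge=27 → close Greywater (overflow 20)
  35÷1 = 35 each, +1 to first 0

Closure order: Elkhorn, Juniper, Dunmere, Greywater
Last habitat: Ironridge with 62 animals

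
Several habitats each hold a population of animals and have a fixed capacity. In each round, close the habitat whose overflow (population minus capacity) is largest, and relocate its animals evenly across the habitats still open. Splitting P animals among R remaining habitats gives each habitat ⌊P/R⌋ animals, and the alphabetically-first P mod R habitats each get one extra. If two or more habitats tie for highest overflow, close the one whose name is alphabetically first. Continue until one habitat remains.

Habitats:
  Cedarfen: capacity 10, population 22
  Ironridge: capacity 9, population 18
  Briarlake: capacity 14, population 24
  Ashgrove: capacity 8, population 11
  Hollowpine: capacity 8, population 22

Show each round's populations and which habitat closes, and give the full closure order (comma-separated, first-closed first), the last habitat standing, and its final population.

Closure order: Hollowpine, Cedarfen, Briarlake, Ironridge
Last habitat: Ashgrove with 97 animals

Round 1: Ashgrove=11 Briarlake=24 Cedarfen=22 Hollowpine=22 Ironridge=18 → close Hollowpine (overflow 14)
  22÷4 = 5 each, +1 to first 2
Round 2: Ashgrove=17 Briarlake=30 Cedarfen=27 Ironridge=23 → close Cedarfen (overflow 17)
  27÷3 = 9 each, +1 to first 0
Round 3: Ashgrove=26 Briarlake=39 Ironridge=32 → close Briarlake (overflow 25)
  39÷2 = 19 each, +1 to first 1
Round 4: Ashgrove=46 Ironridge=51 → close Ironridge (overflow 42)
  51÷1 = 51 each, +1 to first 0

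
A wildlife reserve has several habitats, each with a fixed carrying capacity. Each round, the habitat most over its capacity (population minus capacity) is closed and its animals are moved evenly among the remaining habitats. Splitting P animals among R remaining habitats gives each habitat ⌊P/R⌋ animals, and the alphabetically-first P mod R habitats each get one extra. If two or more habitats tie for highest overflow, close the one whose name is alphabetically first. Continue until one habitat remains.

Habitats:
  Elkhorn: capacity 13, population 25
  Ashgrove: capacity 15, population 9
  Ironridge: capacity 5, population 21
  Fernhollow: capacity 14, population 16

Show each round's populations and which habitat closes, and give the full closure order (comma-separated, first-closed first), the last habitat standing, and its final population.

Round 1: Ashgrove=9 Elkhorn=25 Fernhollow=16 Ironridge=21 → close Ironridge (overflow 16)
  21÷3 = 7 each, +1 to first 0
Round 2: Ashgrove=16 Elkhorn=32 Fernhollow=23 → close Elkhorn (overflow 19)
  32÷2 = 16 each, +1 to first 0
Round 3: Ashgrove=32 Fernhollow=39 → close Fernhollow (overflow 25)
  39÷1 = 39 each, +1 to first 0

Closure order: Ironridge, Elkhorn, Fernhollow
Last habitat: Ashgrove with 71 animals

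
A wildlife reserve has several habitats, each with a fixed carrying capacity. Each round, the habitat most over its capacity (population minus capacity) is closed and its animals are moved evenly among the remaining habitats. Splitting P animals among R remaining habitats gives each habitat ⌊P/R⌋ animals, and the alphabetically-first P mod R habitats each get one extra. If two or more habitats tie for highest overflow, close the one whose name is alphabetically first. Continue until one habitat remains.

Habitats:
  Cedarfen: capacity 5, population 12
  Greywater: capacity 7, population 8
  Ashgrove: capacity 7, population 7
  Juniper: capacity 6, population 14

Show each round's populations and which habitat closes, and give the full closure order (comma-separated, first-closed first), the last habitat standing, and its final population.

Closure order: Juniper, Cedarfen, Ashgrove
Last habitat: Greywater with 41 animals

Round 1: Ashgrove=7 Cedarfen=12 Greywater=8 Juniper=14 → close Juniper (overflow 8)
  14÷3 = 4 each, +1 to first 2
Round 2: Ashgrove=12 Cedarfen=17 Greywater=12 → close Cedarfen (overflow 12)
  17÷2 = 8 each, +1 to first 1
Round 3: Ashgrove=21 Greywater=20 → close Ashgrove (overflow 14)
  21÷1 = 21 each, +1 to first 0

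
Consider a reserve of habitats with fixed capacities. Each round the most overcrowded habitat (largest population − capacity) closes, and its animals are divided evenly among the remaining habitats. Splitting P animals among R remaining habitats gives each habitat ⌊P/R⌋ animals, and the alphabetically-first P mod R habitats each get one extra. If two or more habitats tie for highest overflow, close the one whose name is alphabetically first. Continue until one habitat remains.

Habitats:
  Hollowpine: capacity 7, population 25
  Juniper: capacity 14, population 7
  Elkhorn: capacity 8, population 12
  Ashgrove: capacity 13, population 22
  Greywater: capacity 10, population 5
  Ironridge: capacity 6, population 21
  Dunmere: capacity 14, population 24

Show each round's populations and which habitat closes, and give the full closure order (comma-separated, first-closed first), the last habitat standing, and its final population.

Round 1: Ashgrove=22 Dunmere=24 Elkhorn=12 Greywater=5 Hollowpine=25 Ironridge=21 Juniper=7 → close Hollowpine (overflow 18)
  25÷6 = 4 each, +1 to first 1
Round 2: Ashgrove=27 Dunmere=28 Elkhorn=16 Greywater=9 Ironridge=25 Juniper=11 → close Ironridge (overflow 19)
  25÷5 = 5 each, +1 to first 0
Round 3: Ashgrove=32 Dunmere=33 Elkhorn=21 Greywater=14 Juniper=16 → close Ashgrove (overflow 19)
  32÷4 = 8 each, +1 to first 0
Round 4: Dunmere=41 Elkhorn=29 Greywater=22 Juniper=24 → close Dunmere (overflow 27)
  41÷3 = 13 each, +1 to first 2
Round 5: Elkhorn=43 Greywater=36 Juniper=37 → close Elkhorn (overflow 35)
  43÷2 = 21 each, +1 to first 1
Round 6: Greywater=58 Juniper=58 → close Greywater (overflow 48)
  58÷1 = 58 each, +1 to first 0

Closure order: Hollowpine, Ironridge, Ashgrove, Dunmere, Elkhorn, Greywater
Last habitat: Juniper with 116 animals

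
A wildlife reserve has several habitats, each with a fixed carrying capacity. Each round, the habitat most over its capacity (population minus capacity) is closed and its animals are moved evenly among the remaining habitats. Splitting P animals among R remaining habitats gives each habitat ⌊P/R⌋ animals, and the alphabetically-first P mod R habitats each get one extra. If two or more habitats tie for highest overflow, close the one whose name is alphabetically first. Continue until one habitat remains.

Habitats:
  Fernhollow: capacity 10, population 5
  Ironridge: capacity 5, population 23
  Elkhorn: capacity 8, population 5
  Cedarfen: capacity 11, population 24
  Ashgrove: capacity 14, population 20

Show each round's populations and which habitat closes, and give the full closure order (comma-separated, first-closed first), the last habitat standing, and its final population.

Closure order: Ironridge, Cedarfen, Ashgrove, Elkhorn
Last habitat: Fernhollow with 77 animals

Round 1: Ashgrove=20 Cedarfen=24 Elkhorn=5 Fernhollow=5 Ironridge=23 → close Ironridge (overflow 18)
  23÷4 = 5 each, +1 to first 3
Round 2: Ashgrove=26 Cedarfen=30 Elkhorn=11 Fernhollow=10 → close Cedarfen (overflow 19)
  30÷3 = 10 each, +1 to first 0
Round 3: Ashgrove=36 Elkhorn=21 Fernhollow=20 → close Ashgrove (overflow 22)
  36÷2 = 18 each, +1 to first 0
Round 4: Elkhorn=39 Fernhollow=38 → close Elkhorn (overflow 31)
  39÷1 = 39 each, +1 to first 0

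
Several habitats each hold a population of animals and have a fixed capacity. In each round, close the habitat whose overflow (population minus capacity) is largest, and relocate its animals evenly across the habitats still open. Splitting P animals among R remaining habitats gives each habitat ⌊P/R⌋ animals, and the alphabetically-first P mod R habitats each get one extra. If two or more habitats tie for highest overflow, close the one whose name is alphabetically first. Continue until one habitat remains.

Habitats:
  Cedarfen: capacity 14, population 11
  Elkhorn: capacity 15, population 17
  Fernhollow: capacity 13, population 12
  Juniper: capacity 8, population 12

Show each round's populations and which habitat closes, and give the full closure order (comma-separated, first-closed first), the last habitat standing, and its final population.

Round 1: Cedarfen=11 Elkhorn=17 Fernhollow=12 Juniper=12 → close Juniper (overflow 4)
  12÷3 = 4 each, +1 to first 0
Round 2: Cedarfen=15 Elkhorn=21 Fernhollow=16 → close Elkhorn (overflow 6)
  21÷2 = 10 each, +1 to first 1
Round 3: Cedarfen=26 Fernhollow=26 → close Fernhollow (overflow 13)
  26÷1 = 26 each, +1 to first 0

Closure order: Juniper, Elkhorn, Fernhollow
Last habitat: Cedarfen with 52 animals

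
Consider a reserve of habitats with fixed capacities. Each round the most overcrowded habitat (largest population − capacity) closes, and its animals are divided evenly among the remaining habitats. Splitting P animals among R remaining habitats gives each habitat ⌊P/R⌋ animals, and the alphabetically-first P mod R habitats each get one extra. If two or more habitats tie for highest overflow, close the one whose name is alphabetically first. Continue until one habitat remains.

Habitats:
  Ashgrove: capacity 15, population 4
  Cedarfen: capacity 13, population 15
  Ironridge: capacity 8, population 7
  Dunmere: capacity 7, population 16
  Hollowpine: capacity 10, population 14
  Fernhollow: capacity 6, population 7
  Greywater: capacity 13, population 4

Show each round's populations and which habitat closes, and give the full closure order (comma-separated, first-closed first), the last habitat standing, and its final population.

Closure order: Dunmere, Hollowpine, Cedarfen, Fernhollow, Ironridge, Ashgrove
Last habitat: Greywater with 67 animals

Round 1: Ashgrove=4 Cedarfen=15 Dunmere=16 Fernhollow=7 Greywater=4 Hollowpine=14 Ironridge=7 → close Dunmere (overflow 9)
  16÷6 = 2 each, +1 to first 4
Round 2: Ashgrove=7 Cedarfen=18 Fernhollow=10 Greywater=7 Hollowpine=16 Ironridge=9 → close Hollowpine (overflow 6)
  16÷5 = 3 each, +1 to first 1
Round 3: Ashgrove=11 Cedarfen=21 Fernhollow=13 Greywater=10 Ironridge=12 → close Cedarfen (overflow 8)
  21÷4 = 5 each, +1 to first 1
Round 4: Ashgrove=17 Fernhollow=18 Greywater=15 Ironridge=17 → close Fernhollow (overflow 12)
  18÷3 = 6 each, +1 to first 0
Round 5: Ashgrove=23 Greywater=21 Ironridge=23 → close Ironridge (overflow 15)
  23÷2 = 11 each, +1 to first 1
Round 6: Ashgrove=35 Greywater=32 → close Ashgrove (overflow 20)
  35÷1 = 35 each, +1 to first 0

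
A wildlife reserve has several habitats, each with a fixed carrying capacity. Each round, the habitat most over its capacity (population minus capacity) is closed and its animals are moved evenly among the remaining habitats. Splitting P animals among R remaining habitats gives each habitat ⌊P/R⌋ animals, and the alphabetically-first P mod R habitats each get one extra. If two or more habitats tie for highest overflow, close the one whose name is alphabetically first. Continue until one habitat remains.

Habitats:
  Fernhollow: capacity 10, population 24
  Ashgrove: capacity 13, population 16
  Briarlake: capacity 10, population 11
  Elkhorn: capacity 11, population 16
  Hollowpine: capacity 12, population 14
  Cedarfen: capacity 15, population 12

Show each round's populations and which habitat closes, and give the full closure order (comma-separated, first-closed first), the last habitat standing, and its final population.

Round 1: Ashgrove=16 Briarlake=11 Cedarfen=12 Elkhorn=16 Fernhollow=24 Hollowpine=14 → close Fernhollow (overflow 14)
  24÷5 = 4 each, +1 to first 4
Round 2: Ashgrove=21 Briarlake=16 Cedarfen=17 Elkhorn=21 Hollowpine=18 → close Elkhorn (overflow 10)
  21÷4 = 5 each, +1 to first 1
Round 3: Ashgrove=27 Briarlake=21 Cedarfen=22 Hollowpine=23 → close Ashgrove (overflow 14)
  27÷3 = 9 each, +1 to first 0
Round 4: Briarlake=30 Cedarfen=31 Hollowpine=32 → close Briarlake (overflow 20)
  30÷2 = 15 each, +1 to first 0
Round 5: Cedarfen=46 Hollowpine=47 → close Hollowpine (overflow 35)
  47÷1 = 47 each, +1 to first 0

Closure order: Fernhollow, Elkhorn, Ashgrove, Briarlake, Hollowpine
Last habitat: Cedarfen with 93 animals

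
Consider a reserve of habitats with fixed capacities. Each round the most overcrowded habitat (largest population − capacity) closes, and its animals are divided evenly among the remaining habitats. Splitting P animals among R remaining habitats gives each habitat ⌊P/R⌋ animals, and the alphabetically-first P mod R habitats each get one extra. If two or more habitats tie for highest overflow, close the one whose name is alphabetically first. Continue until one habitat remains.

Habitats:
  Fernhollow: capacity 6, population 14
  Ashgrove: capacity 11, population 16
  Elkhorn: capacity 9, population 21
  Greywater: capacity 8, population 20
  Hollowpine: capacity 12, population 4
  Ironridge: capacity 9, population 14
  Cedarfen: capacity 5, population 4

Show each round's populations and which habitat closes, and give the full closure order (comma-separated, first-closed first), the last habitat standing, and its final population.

Round 1: Ashgrove=16 Cedarfen=4 Elkhorn=21 Fernhollow=14 Greywater=20 Hollowpine=4 Ironridge=14 → close Elkhorn (overflow 12)
  21÷6 = 3 each, +1 to first 3
Round 2: Ashgrove=20 Cedarfen=8 Fernhollow=18 Greywater=23 Hollowpine=7 Ironridge=17 → close Greywater (overflow 15)
  23÷5 = 4 each, +1 to first 3
Round 3: Ashgrove=25 Cedarfen=13 Fernhollow=23 Hollowpine=11 Ironridge=21 → close Fernhollow (overflow 17)
  23÷4 = 5 each, +1 to first 3
Round 4: Ashgrove=31 Cedarfen=19 Hollowpine=17 Ironridge=26 → close Ashgrove (overflow 20)
  31÷3 = 10 each, +1 to first 1
Round 5: Cedarfen=30 Hollowpine=27 Ironridge=36 → close Ironridge (overflow 27)
  36÷2 = 18 each, +1 to first 0
Round 6: Cedarfen=48 Hollowpine=45 → close Cedarfen (overflow 43)
  48÷1 = 48 each, +1 to first 0

Closure order: Elkhorn, Greywater, Fernhollow, Ashgrove, Ironridge, Cedarfen
Last habitat: Hollowpine with 93 animals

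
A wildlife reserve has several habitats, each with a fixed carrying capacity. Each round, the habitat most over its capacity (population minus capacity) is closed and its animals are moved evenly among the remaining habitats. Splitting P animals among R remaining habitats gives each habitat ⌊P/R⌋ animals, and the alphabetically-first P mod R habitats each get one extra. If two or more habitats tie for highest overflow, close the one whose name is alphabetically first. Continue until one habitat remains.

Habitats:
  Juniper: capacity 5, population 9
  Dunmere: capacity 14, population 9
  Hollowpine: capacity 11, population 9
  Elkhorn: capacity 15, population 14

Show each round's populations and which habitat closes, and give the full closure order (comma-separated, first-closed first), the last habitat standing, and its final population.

Round 1: Dunmere=9 Elkhorn=14 Hollowpine=9 Juniper=9 → close Juniper (overflow 4)
  9÷3 = 3 each, +1 to first 0
Round 2: Dunmere=12 Elkhorn=17 Hollowpine=12 → close Elkhorn (overflow 2)
  17÷2 = 8 each, +1 to first 1
Round 3: Dunmere=21 Hollowpine=20 → close Hollowpine (overflow 9)
  20÷1 = 20 each, +1 to first 0

Closure order: Juniper, Elkhorn, Hollowpine
Last habitat: Dunmere with 41 animals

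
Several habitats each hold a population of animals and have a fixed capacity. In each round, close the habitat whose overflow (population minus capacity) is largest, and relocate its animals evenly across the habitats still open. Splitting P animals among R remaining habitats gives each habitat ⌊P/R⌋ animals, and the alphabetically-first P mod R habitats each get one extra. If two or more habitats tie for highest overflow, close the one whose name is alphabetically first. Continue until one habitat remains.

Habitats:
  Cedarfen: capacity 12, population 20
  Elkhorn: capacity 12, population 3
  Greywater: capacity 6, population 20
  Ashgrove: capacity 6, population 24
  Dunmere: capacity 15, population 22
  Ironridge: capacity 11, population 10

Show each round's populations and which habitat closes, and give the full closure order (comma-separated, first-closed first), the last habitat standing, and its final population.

Round 1: Ashgrove=24 Cedarfen=20 Dunmere=22 Elkhorn=3 Greywater=20 Ironridge=10 → close Ashgrove (overflow 18)
  24÷5 = 4 each, +1 to first 4
Round 2: Cedarfen=25 Dunmere=27 Elkhorn=8 Greywater=25 Ironridge=14 → close Greywater (overflow 19)
  25÷4 = 6 each, +1 to first 1
Round 3: Cedarfen=32 Dunmere=33 Elkhorn=14 Ironridge=20 → close Cedarfen (overflow 20)
  32÷3 = 10 each, +1 to first 2
Round 4: Dunmere=44 Elkhorn=25 Ironridge=30 → close Dunmere (overflow 29)
  44÷2 = 22 each, +1 to first 0
Round 5: Elkhorn=47 Ironridge=52 → close Ironridge (overflow 41)
  52÷1 = 52 each, +1 to first 0

Closure order: Ashgrove, Greywater, Cedarfen, Dunmere, Ironridge
Last habitat: Elkhorn with 99 animals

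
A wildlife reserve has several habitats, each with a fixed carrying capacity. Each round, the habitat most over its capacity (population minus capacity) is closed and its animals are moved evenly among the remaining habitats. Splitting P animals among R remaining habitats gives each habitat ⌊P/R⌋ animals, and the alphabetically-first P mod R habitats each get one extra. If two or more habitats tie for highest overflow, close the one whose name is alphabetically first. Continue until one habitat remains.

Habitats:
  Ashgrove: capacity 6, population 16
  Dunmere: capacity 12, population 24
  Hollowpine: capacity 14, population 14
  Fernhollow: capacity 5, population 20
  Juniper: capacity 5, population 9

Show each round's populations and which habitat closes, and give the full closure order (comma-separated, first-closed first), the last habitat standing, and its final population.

Closure order: Fernhollow, Dunmere, Ashgrove, Juniper
Last habitat: Hollowpine with 83 animals

Round 1: Ashgrove=16 Dunmere=24 Fernhollow=20 Hollowpine=14 Juniper=9 → close Fernhollow (overflow 15)
  20÷4 = 5 each, +1 to first 0
Round 2: Ashgrove=21 Dunmere=29 Hollowpine=19 Juniper=14 → close Dunmere (overflow 17)
  29÷3 = 9 each, +1 to first 2
Round 3: Ashgrove=31 Hollowpine=29 Juniper=23 → close Ashgrove (overflow 25)
  31÷2 = 15 each, +1 to first 1
Round 4: Hollowpine=45 Juniper=38 → close Juniper (overflow 33)
  38÷1 = 38 each, +1 to first 0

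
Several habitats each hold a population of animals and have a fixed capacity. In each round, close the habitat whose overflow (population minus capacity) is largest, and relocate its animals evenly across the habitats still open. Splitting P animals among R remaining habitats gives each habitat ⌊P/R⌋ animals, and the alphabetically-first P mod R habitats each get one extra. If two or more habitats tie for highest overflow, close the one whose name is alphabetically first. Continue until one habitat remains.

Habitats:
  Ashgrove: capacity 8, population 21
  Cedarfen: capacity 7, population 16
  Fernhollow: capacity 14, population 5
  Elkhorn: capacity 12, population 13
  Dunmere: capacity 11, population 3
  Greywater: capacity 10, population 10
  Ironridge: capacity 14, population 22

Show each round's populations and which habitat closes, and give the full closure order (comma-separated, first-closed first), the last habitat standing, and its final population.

Round 1: Ashgrove=21 Cedarfen=16 Dunmere=3 Elkhorn=13 Fernhollow=5 Greywater=10 Ironridge=22 → close Ashgrove (overflow 13)
  21÷6 = 3 each, +1 to first 3
Round 2: Cedarfen=20 Dunmere=7 Elkhorn=17 Fernhollow=8 Greywater=13 Ironridge=25 → close Cedarfen (overflow 13)
  20÷5 = 4 each, +1 to first 0
Round 3: Dunmere=11 Elkhorn=21 Fernhollow=12 Greywater=17 Ironridge=29 → close Ironridge (overflow 15)
  29÷4 = 7 each, +1 to first 1
Round 4: Dunmere=19 Elkhorn=28 Fernhollow=19 Greywater=24 → close Elkhorn (overflow 16)
  28÷3 = 9 each, +1 to first 1
Round 5: Dunmere=29 Fernhollow=28 Greywater=33 → close Greywater (overflow 23)
  33÷2 = 16 each, +1 to first 1
Round 6: Dunmere=46 Fernhollow=44 → close Dunmere (overflow 35)
  46÷1 = 46 each, +1 to first 0

Closure order: Ashgrove, Cedarfen, Ironridge, Elkhorn, Greywater, Dunmere
Last habitat: Fernhollow with 90 animals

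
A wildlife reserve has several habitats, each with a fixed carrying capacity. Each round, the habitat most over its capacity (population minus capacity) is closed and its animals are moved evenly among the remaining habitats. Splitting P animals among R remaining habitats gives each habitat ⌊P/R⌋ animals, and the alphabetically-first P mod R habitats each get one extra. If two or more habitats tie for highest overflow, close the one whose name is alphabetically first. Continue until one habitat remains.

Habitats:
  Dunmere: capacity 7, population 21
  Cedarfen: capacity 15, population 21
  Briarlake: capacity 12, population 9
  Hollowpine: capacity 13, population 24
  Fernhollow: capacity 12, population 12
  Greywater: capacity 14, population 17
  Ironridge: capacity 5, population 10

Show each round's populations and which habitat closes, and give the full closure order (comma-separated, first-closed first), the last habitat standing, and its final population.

Round 1: Briarlake=9 Cedarfen=21 Dunmere=21 Fernhollow=12 Greywater=17 Hollowpine=24 Ironridge=10 → close Dunmere (overflow 14)
  21÷6 = 3 each, +1 to first 3
Round 2: Briarlake=13 Cedarfen=25 Fernhollow=16 Greywater=20 Hollowpine=27 Ironridge=13 → close Hollowpine (overflow 14)
  27÷5 = 5 each, +1 to first 2
Round 3: Briarlake=19 Cedarfen=31 Fernhollow=21 Greywater=25 Ironridge=18 → close Cedarfen (overflow 16)
  31÷4 = 7 each, +1 to first 3
Round 4: Briarlake=27 Fernhollow=29 Greywater=33 Ironridge=25 → close Ironridge (overflow 20)
  25÷3 = 8 each, +1 to first 1
Round 5: Briarlake=36 Fernhollow=37 Greywater=41 → close Greywater (overflow 27)
  41÷2 = 20 each, +1 to first 1
Round 6: Briarlake=57 Fernhollow=57 → close Briarlake (overflow 45)
  57÷1 = 57 each, +1 to first 0

Closure order: Dunmere, Hollowpine, Cedarfen, Ironridge, Greywater, Briarlake
Last habitat: Fernhollow with 114 animals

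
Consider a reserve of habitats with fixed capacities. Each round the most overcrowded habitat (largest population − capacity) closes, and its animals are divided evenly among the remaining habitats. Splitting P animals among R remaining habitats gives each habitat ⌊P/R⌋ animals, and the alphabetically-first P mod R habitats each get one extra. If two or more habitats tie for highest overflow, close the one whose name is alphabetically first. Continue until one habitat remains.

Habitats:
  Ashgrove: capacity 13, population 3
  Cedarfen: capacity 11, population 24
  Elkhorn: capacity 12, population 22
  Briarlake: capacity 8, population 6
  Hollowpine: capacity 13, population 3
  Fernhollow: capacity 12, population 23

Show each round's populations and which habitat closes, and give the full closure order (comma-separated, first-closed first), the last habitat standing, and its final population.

Round 1: Ashgrove=3 Briarlake=6 Cedarfen=24 Elkhorn=22 Fernhollow=23 Hollowpine=3 → close Cedarfen (overflow 13)
  24÷5 = 4 each, +1 to first 4
Round 2: Ashgrove=8 Briarlake=11 Elkhorn=27 Fernhollow=28 Hollowpine=7 → close Fernhollow (overflow 16)
  28÷4 = 7 each, +1 to first 0
Round 3: Ashgrove=15 Briarlake=18 Elkhorn=34 Hollowpine=14 → close Elkhorn (overflow 22)
  34÷3 = 11 each, +1 to first 1
Round 4: Ashgrove=27 Briarlake=29 Hollowpine=25 → close Briarlake (overflow 21)
  29÷2 = 14 each, +1 to first 1
Round 5: Ashgrove=42 Hollowpine=39 → close Ashgrove (overflow 29)
  42÷1 = 42 each, +1 to first 0

Closure order: Cedarfen, Fernhollow, Elkhorn, Briarlake, Ashgrove
Last habitat: Hollowpine with 81 animals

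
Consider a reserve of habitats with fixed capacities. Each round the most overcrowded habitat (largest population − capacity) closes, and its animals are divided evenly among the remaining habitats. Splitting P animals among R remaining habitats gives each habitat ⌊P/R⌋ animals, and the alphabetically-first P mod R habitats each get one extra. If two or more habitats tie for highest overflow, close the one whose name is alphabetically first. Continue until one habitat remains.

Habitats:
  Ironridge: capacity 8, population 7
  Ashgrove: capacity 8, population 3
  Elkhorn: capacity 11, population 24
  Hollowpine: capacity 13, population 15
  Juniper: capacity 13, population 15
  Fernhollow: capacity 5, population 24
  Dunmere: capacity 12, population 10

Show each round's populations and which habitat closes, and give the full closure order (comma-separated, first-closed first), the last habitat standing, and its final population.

Closure order: Fernhollow, Elkhorn, Hollowpine, Juniper, Dunmere, Ironridge
Last habitat: Ashgrove with 98 animals

Round 1: Ashgrove=3 Dunmere=10 Elkhorn=24 Fernhollow=24 Hollowpine=15 Ironridge=7 Juniper=15 → close Fernhollow (overflow 19)
  24÷6 = 4 each, +1 to first 0
Round 2: Ashgrove=7 Dunmere=14 Elkhorn=28 Hollowpine=19 Ironridge=11 Juniper=19 → close Elkhorn (overflow 17)
  28÷5 = 5 each, +1 to first 3
Round 3: Ashgrove=13 Dunmere=20 Hollowpine=25 Ironridge=16 Juniper=24 → close Hollowpine (overflow 12)
  25÷4 = 6 each, +1 to first 1
Round 4: Ashgrove=20 Dunmere=26 Ironridge=22 Juniper=30 → close Juniper (overflow 17)
  30÷3 = 10 each, +1 to first 0
Round 5: Ashgrove=30 Dunmere=36 Ironridge=32 → close Dunmere (overflow 24)
  36÷2 = 18 each, +1 to first 0
Round 6: Ashgrove=48 Ironridge=50 → close Ironridge (overflow 42)
  50÷1 = 50 each, +1 to first 0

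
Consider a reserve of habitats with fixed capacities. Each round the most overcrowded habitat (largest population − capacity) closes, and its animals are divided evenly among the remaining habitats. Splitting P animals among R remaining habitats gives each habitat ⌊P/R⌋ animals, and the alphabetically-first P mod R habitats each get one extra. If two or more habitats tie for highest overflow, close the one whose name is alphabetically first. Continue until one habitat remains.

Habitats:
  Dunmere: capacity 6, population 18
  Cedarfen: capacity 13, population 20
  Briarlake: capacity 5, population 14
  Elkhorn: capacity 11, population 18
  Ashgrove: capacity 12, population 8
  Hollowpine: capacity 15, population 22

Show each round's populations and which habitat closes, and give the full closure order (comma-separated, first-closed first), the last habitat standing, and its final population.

Closure order: Dunmere, Briarlake, Cedarfen, Elkhorn, Hollowpine
Last habitat: Ashgrove with 100 animals

Round 1: Ashgrove=8 Briarlake=14 Cedarfen=20 Dunmere=18 Elkhorn=18 Hollowpine=22 → close Dunmere (overflow 12)
  18÷5 = 3 each, +1 to first 3
Round 2: Ashgrove=12 Briarlake=18 Cedarfen=24 Elkhorn=21 Hollowpine=25 → close Briarlake (overflow 13)
  18÷4 = 4 each, +1 to first 2
Round 3: Ashgrove=17 Cedarfen=29 Elkhorn=25 Hollowpine=29 → close Cedarfen (overflow 16)
  29÷3 = 9 each, +1 to first 2
Round 4: Ashgrove=27 Elkhorn=35 Hollowpine=38 → close Elkhorn (overflow 24)
  35÷2 = 17 each, +1 to first 1
Round 5: Ashgrove=45 Hollowpine=55 → close Hollowpine (overflow 40)
  55÷1 = 55 each, +1 to first 0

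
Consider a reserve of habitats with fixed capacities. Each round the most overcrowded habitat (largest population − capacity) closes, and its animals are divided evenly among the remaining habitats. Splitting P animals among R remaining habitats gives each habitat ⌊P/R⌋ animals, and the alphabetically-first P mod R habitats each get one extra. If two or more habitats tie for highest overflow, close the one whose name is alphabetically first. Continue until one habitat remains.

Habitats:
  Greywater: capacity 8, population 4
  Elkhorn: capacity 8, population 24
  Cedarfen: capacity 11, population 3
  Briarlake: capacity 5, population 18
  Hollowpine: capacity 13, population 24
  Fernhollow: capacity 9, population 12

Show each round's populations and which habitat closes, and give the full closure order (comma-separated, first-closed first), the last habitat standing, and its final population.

Closure order: Elkhorn, Briarlake, Hollowpine, Fernhollow, Greywater
Last habitat: Cedarfen with 85 animals

Round 1: Briarlake=18 Cedarfen=3 Elkhorn=24 Fernhollow=12 Greywater=4 Hollowpine=24 → close Elkhorn (overflow 16)
  24÷5 = 4 each, +1 to first 4
Round 2: Briarlake=23 Cedarfen=8 Fernhollow=17 Greywater=9 Hollowpine=28 → close Briarlake (overflow 18)
  23÷4 = 5 each, +1 to first 3
Round 3: Cedarfen=14 Fernhollow=23 Greywater=15 Hollowpine=33 → close Hollowpine (overflow 20)
  33÷3 = 11 each, +1 to first 0
Round 4: Cedarfen=25 Fernhollow=34 Greywater=26 → close Fernhollow (overflow 25)
  34÷2 = 17 each, +1 to first 0
Round 5: Cedarfen=42 Greywater=43 → close Greywater (overflow 35)
  43÷1 = 43 each, +1 to first 0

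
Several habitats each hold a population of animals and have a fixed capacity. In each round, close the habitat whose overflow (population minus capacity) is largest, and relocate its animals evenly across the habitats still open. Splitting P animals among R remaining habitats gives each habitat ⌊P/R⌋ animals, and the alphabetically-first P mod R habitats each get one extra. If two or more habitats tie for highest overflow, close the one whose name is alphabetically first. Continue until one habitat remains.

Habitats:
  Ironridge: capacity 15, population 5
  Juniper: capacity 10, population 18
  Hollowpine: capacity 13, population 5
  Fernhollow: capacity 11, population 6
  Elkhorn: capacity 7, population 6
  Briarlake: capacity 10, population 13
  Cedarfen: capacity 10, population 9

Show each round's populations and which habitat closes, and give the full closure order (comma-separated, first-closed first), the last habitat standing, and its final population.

Closure order: Juniper, Briarlake, Cedarfen, Elkhorn, Fernhollow, Hollowpine
Last habitat: Ironridge with 62 animals

Round 1: Briarlake=13 Cedarfen=9 Elkhorn=6 Fernhollow=6 Hollowpine=5 Ironridge=5 Juniper=18 → close Juniper (overflow 8)
  18÷6 = 3 each, +1 to first 0
Round 2: Briarlake=16 Cedarfen=12 Elkhorn=9 Fernhollow=9 Hollowpine=8 Ironridge=8 → close Briarlake (overflow 6)
  16÷5 = 3 each, +1 to first 1
Round 3: Cedarfen=16 Elkhorn=12 Fernhollow=12 Hollowpine=11 Ironridge=11 → close Cedarfen (overflow 6)
  16÷4 = 4 each, +1 to first 0
Round 4: Elkhorn=16 Fernhollow=16 Hollowpine=15 Ironridge=15 → close Elkhorn (overflow 9)
  16÷3 = 5 each, +1 to first 1
Round 5: Fernhollow=22 Hollowpine=20 Ironridge=20 → close Fernhollow (overflow 11)
  22÷2 = 11 each, +1 to first 0
Round 6: Hollowpine=31 Ironridge=31 → close Hollowpine (overflow 18)
  31÷1 = 31 each, +1 to first 0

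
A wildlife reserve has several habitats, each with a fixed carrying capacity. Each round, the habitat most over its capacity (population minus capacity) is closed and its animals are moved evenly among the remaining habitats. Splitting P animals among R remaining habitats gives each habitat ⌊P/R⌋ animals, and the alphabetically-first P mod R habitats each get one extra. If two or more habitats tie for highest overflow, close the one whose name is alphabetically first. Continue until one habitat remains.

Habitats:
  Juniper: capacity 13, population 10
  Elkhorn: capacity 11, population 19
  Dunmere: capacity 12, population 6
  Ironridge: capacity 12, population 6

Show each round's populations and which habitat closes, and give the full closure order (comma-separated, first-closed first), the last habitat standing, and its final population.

Closure order: Elkhorn, Juniper, Dunmere
Last habitat: Ironridge with 41 animals

Round 1: Dunmere=6 Elkhorn=19 Ironridge=6 Juniper=10 → close Elkhorn (overflow 8)
  19÷3 = 6 each, +1 to first 1
Round 2: Dunmere=13 Ironridge=12 Juniper=16 → close Juniper (overflow 3)
  16÷2 = 8 each, +1 to first 0
Round 3: Dunmere=21 Ironridge=20 → close Dunmere (overflow 9)
  21÷1 = 21 each, +1 to first 0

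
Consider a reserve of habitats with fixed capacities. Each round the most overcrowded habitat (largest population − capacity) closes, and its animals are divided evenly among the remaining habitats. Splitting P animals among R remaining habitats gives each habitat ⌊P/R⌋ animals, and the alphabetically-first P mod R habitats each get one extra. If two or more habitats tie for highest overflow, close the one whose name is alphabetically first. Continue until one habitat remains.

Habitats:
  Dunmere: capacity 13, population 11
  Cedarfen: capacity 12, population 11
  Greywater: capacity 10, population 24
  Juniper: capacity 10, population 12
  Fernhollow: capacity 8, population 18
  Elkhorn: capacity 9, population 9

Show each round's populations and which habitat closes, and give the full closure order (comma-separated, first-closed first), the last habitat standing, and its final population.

Closure order: Greywater, Fernhollow, Elkhorn, Cedarfen, Dunmere
Last habitat: Juniper with 85 animals

Round 1: Cedarfen=11 Dunmere=11 Elkhorn=9 Fernhollow=18 Greywater=24 Juniper=12 → close Greywater (overflow 14)
  24÷5 = 4 each, +1 to first 4
Round 2: Cedarfen=16 Dunmere=16 Elkhorn=14 Fernhollow=23 Juniper=16 → close Fernhollow (overflow 15)
  23÷4 = 5 each, +1 to first 3
Round 3: Cedarfen=22 Dunmere=22 Elkhorn=20 Juniper=21 → close Elkhorn (overflow 11)
  20÷3 = 6 each, +1 to first 2
Round 4: Cedarfen=29 Dunmere=29 Juniper=27 → close Cedarfen (overflow 17)
  29÷2 = 14 each, +1 to first 1
Round 5: Dunmere=44 Juniper=41 → close Dunmere (overflow 31)
  44÷1 = 44 each, +1 to first 0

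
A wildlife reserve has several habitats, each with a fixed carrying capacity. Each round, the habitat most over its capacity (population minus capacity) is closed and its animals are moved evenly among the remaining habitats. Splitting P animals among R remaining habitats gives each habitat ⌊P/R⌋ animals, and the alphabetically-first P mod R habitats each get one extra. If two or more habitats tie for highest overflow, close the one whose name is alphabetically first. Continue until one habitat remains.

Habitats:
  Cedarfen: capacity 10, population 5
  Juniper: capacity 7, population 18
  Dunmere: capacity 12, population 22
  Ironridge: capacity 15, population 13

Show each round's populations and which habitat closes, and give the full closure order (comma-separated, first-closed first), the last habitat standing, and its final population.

Round 1: Cedarfen=5 Dunmere=22 Ironridge=13 Juniper=18 → close Juniper (overflow 11)
  18÷3 = 6 each, +1 to first 0
Round 2: Cedarfen=11 Dunmere=28 Ironridge=19 → close Dunmere (overflow 16)
  28÷2 = 14 each, +1 to first 0
Round 3: Cedarfen=25 Ironridge=33 → close Ironridge (overflow 18)
  33÷1 = 33 each, +1 to first 0

Closure order: Juniper, Dunmere, Ironridge
Last habitat: Cedarfen with 58 animals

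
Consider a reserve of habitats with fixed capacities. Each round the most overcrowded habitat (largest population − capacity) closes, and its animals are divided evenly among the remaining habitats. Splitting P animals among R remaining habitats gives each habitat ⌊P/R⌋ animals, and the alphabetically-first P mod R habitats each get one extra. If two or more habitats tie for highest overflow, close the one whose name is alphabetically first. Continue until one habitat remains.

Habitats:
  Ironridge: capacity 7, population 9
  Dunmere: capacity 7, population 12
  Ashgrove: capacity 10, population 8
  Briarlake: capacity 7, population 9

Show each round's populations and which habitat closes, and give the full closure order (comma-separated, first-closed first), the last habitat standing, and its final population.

Closure order: Dunmere, Briarlake, Ironridge
Last habitat: Ashgrove with 38 animals

Round 1: Ashgrove=8 Briarlake=9 Dunmere=12 Ironridge=9 → close Dunmere (overflow 5)
  12÷3 = 4 each, +1 to first 0
Round 2: Ashgrove=12 Briarlake=13 Ironridge=13 → close Briarlake (overflow 6)
  13÷2 = 6 each, +1 to first 1
Round 3: Ashgrove=19 Ironridge=19 → close Ironridge (overflow 12)
  19÷1 = 19 each, +1 to first 0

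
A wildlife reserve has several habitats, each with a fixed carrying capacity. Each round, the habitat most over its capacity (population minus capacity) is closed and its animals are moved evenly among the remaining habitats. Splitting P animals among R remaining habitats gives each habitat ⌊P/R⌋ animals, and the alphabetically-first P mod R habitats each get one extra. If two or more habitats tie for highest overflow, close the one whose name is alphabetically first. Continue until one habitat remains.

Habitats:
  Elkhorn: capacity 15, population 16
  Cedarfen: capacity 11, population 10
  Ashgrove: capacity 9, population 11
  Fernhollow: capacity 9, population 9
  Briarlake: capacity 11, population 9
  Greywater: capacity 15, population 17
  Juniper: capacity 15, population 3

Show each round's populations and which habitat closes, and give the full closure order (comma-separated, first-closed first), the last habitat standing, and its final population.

Closure order: Ashgrove, Greywater, Elkhorn, Cedarfen, Briarlake, Fernhollow
Last habitat: Juniper with 75 animals

Round 1: Ashgrove=11 Briarlake=9 Cedarfen=10 Elkhorn=16 Fernhollow=9 Greywater=17 Juniper=3 → close Ashgrove (overflow 2)
  11÷6 = 1 each, +1 to first 5
Round 2: Briarlake=11 Cedarfen=12 Elkhorn=18 Fernhollow=11 Greywater=19 Juniper=4 → close Greywater (overflow 4)
  19÷5 = 3 each, +1 to first 4
Round 3: Briarlake=15 Cedarfen=16 Elkhorn=22 Fernhollow=15 Juniper=7 → close Elkhorn (overflow 7)
  22÷4 = 5 each, +1 to first 2
Round 4: Briarlake=21 Cedarfen=22 Fernhollow=20 Juniper=12 → close Cedarfen (overflow 11)
  22÷3 = 7 each, +1 to first 1
Round 5: Briarlake=29 Fernhollow=27 Juniper=19 → close Briarlake (overflow 18)
  29÷2 = 14 each, +1 to first 1
Round 6: Fernhollow=42 Juniper=33 → close Fernhollow (overflow 33)
  42÷1 = 42 each, +1 to first 0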